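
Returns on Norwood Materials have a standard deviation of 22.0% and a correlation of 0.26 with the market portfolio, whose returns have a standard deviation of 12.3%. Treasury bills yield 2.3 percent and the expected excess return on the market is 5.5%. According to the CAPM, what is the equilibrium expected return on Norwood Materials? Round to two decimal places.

4.86%

β = ρ × σ_i / σ_m = 0.26 × 22.0% / 12.3% = 0.4650
E(R) = 2.3% + 0.4650 × 5.5% = 4.86%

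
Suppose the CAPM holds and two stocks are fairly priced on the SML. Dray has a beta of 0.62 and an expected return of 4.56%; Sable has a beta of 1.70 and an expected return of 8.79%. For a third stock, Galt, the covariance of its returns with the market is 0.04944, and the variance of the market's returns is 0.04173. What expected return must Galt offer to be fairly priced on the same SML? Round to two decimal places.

6.77%

MRP = (8.79% − 4.56%) / (1.70 − 0.62) = 3.9167%
R_f = 4.56% − 0.62 × 3.9167% = 2.1316%
β_Galt = Cov / Var(R_m) = 0.04944 / 0.04173 = 1.1848
E(R_Galt) = R_f + β × MRP = 2.1316% + 1.1848 × 3.9167% = 6.77%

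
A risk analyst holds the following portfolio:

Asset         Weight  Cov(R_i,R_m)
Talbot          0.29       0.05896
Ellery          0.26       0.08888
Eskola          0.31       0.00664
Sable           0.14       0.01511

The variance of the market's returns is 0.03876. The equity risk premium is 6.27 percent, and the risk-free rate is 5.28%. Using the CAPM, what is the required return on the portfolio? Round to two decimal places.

β_Talbot = 0.05896 / 0.03876 = 1.5212
β_Ellery = 0.08888 / 0.03876 = 2.2931
β_Eskola = 0.00664 / 0.03876 = 0.1713
β_Sable = 0.01511 / 0.03876 = 0.3898
β_P = Σ w_i β_i = 0.29×1.5212 + 0.26×2.2931 + 0.31×0.1713 + 0.14×0.3898 = 1.1450
E(R_P) = R_f + β_P × MRP = 5.28% + 1.1450 × 6.27% = 12.46%

12.46%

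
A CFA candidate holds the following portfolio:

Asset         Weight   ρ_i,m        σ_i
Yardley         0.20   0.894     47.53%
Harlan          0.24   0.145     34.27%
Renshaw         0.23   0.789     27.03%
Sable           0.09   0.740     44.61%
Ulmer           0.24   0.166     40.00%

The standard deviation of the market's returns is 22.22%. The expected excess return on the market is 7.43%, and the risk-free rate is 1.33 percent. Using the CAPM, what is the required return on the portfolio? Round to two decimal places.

7.74%

β_Yardley = 0.894 × 47.53% / 22.22% = 1.9123
β_Harlan = 0.145 × 34.27% / 22.22% = 0.2236
β_Renshaw = 0.789 × 27.03% / 22.22% = 0.9598
β_Sable = 0.740 × 44.61% / 22.22% = 1.4857
β_Ulmer = 0.166 × 40.00% / 22.22% = 0.2988
β_P = Σ w_i β_i = 0.20×1.9123 + 0.24×0.2236 + 0.23×0.9598 + 0.09×1.4857 + 0.24×0.2988 = 0.8623
E(R_P) = R_f + β_P × MRP = 1.33% + 0.8623 × 7.43% = 7.74%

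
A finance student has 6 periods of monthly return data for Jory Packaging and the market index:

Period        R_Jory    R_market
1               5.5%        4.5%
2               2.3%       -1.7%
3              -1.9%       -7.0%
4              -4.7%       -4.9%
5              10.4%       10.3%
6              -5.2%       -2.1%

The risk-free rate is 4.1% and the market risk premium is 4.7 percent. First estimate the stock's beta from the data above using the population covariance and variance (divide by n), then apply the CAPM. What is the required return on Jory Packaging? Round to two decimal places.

8.11%

Mean R_i = (5.5 + 2.3 − 1.9 − 4.7 + 10.4 − 5.2) / 6 = 1.0667%
Mean R_m = (4.5 − 1.7 − 7.0 − 4.9 + 10.3 − 2.1) / 6 = -0.1500%
Σ(R_i − R̄_i)(R_m − R̄_m) = 176.1700  ⇒  Cov = 176.1700 / 6 = 29.3617
Σ(R_m − R̄_m)² = 206.5150  ⇒  Var(R_m) = 206.5150 / 6 = 34.4192
β = Cov / Var(R_m) = 29.3617 / 34.4192 = 0.8531
E(R) = R_f + β × MRP = 4.1% + 0.8531 × 4.7% = 8.11%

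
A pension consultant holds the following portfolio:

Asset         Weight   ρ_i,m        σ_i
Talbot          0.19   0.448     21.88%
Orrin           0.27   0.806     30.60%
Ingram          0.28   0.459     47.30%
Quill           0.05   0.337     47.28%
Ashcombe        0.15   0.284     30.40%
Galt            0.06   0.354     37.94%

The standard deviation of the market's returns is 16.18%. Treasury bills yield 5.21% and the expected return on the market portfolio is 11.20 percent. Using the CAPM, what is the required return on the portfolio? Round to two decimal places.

11.69%

β_Talbot = 0.448 × 21.88% / 16.18% = 0.6058
β_Orrin = 0.806 × 30.60% / 16.18% = 1.5243
β_Ingram = 0.459 × 47.30% / 16.18% = 1.3418
β_Quill = 0.337 × 47.28% / 16.18% = 0.9848
β_Ashcombe = 0.284 × 30.40% / 16.18% = 0.5336
β_Galt = 0.354 × 37.94% / 16.18% = 0.8301
β_P = Σ w_i β_i = 0.19×0.6058 + 0.27×1.5243 + 0.28×1.3418 + 0.05×0.9848 + 0.15×0.5336 + 0.06×0.8301 = 1.0815
MRP = 11.20% − 5.21% = 5.99%
E(R_P) = R_f + β_P × MRP = 5.21% + 1.0815 × 5.99% = 11.69%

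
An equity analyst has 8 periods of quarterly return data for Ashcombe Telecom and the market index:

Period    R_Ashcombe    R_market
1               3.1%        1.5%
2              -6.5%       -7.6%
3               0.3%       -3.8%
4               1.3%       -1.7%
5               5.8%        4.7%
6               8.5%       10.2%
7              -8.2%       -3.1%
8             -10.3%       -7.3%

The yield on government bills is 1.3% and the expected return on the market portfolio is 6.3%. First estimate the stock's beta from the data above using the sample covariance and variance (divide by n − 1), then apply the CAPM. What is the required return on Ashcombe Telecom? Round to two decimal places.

6.30%

Mean R_i = (3.1 − 6.5 + 0.3 + 1.3 + 5.8 + 8.5 − 8.2 − 10.3) / 8 = -0.7500%
Mean R_m = (1.5 − 7.6 − 3.8 − 1.7 + 4.7 + 10.2 − 3.1 − 7.3) / 8 = -0.8875%
Σ(R_i − R̄_i)(R_m − R̄_m) = 259.9450  ⇒  Cov = 259.9450 / 7 = 37.1350
Σ(R_m − R̄_m)² = 260.0688  ⇒  Var(R_m) = 260.0688 / 7 = 37.1527
β = Cov / Var(R_m) = 37.1350 / 37.1527 = 0.9995
MRP = 6.3% − 1.3% = 5.00%
E(R) = R_f + β × MRP = 1.3% + 0.9995 × 5.0% = 6.30%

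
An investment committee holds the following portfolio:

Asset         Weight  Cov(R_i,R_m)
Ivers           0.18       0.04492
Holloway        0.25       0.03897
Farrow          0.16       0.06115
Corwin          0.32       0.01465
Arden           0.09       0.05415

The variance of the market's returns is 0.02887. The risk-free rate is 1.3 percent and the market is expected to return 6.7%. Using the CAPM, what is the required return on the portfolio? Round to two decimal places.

β_Ivers = 0.04492 / 0.02887 = 1.5559
β_Holloway = 0.03897 / 0.02887 = 1.3498
β_Farrow = 0.06115 / 0.02887 = 2.1181
β_Corwin = 0.01465 / 0.02887 = 0.5074
β_Arden = 0.05415 / 0.02887 = 1.8756
β_P = Σ w_i β_i = 0.18×1.5559 + 0.25×1.3498 + 0.16×2.1181 + 0.32×0.5074 + 0.09×1.8756 = 1.2876
MRP = 6.7% − 1.3% = 5.40%
E(R_P) = R_f + β_P × MRP = 1.3% + 1.2876 × 5.4% = 8.25%

8.25%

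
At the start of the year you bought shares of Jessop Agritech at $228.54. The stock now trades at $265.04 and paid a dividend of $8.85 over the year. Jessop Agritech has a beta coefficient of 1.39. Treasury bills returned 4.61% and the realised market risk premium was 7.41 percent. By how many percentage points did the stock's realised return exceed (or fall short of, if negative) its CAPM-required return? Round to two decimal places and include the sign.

+4.93%

Realised HPR = (P1 + D1 − P0) / P0 = (265.04 + 8.85 − 228.54) / 228.54 = 45.35 / 228.54 = 19.8434%
CAPM required = R_f + β·MRP = 4.61% + 1.39 × 7.41% = 14.9099%
α = realised − required = 19.8434% − 14.9099% = +4.93%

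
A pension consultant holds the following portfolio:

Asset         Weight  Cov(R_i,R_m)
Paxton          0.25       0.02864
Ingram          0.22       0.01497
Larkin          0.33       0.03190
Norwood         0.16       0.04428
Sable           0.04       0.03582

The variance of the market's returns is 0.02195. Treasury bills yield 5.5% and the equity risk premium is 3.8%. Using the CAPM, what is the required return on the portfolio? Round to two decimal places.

10.61%

β_Paxton = 0.02864 / 0.02195 = 1.3048
β_Ingram = 0.01497 / 0.02195 = 0.6820
β_Larkin = 0.03190 / 0.02195 = 1.4533
β_Norwood = 0.04428 / 0.02195 = 2.0173
β_Sable = 0.03582 / 0.02195 = 1.6319
β_P = Σ w_i β_i = 0.25×1.3048 + 0.22×0.6820 + 0.33×1.4533 + 0.16×2.0173 + 0.04×1.6319 = 1.3439
E(R_P) = R_f + β_P × MRP = 5.5% + 1.3439 × 3.8% = 10.61%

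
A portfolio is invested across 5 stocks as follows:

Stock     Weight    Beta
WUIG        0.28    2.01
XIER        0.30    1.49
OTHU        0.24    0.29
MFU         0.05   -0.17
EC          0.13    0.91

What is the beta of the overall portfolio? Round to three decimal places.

β_P = Σ w_i β_i = 0.28×2.01 + 0.30×1.49 + 0.24×0.29 + 0.05×-0.17 + 0.13×0.91 = 1.1892

1.189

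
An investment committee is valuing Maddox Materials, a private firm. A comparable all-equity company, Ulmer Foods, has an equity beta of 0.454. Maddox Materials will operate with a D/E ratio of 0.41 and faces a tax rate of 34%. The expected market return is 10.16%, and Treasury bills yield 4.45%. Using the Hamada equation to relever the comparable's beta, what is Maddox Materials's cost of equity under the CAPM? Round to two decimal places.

7.74%

β_L = β_U × [1 + (1 − t)(D/E)] = 0.454 × [1 + (1 − 0.34) × 0.41]
    = 0.454 × [1 + 0.66 × 0.41] = 0.454 × 1.2706 = 0.5769
MRP = 10.16% − 4.45% = 5.71%
E(R) = R_f + β_L × MRP = 4.45% + 0.5769 × 5.71% = 7.74%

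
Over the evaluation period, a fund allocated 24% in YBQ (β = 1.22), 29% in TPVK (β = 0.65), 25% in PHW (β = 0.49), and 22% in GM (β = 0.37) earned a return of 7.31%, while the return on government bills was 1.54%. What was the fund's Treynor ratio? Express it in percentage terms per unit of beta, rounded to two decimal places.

β_P = 0.24×1.22 + 0.29×0.65 + 0.25×0.49 + 0.22×0.37 = 0.6852
Treynor = (R_P − R_f) / β_P = (7.31% − 1.54%) / 0.6852 = 5.77% / 0.6852 = 8.42%

8.42%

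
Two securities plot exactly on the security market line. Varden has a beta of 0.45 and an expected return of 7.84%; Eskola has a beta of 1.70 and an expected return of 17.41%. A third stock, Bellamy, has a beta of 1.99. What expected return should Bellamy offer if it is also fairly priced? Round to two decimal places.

19.63%

MRP (SML slope) = (17.41% − 7.84%) / (1.70 − 0.45) = 9.57% / 1.25 = 7.6560%
R_f (intercept) = 7.84% − 0.45 × 7.6560% = 4.3948%
E(R_Bellamy) = R_f + β × MRP = 4.3948% + 1.99 × 7.6560% = 19.63%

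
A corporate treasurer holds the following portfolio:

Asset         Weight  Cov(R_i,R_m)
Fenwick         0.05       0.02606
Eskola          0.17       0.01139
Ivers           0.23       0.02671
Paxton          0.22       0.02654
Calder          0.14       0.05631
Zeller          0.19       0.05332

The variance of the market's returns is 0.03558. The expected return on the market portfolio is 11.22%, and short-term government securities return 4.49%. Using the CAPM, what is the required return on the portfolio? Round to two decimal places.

β_Fenwick = 0.02606 / 0.03558 = 0.7324
β_Eskola = 0.01139 / 0.03558 = 0.3201
β_Ivers = 0.02671 / 0.03558 = 0.7507
β_Paxton = 0.02654 / 0.03558 = 0.7459
β_Calder = 0.05631 / 0.03558 = 1.5826
β_Zeller = 0.05332 / 0.03558 = 1.4986
β_P = Σ w_i β_i = 0.05×0.7324 + 0.17×0.3201 + 0.23×0.7507 + 0.22×0.7459 + 0.14×1.5826 + 0.19×1.4986 = 0.9341
MRP = 11.22% − 4.49% = 6.73%
E(R_P) = R_f + β_P × MRP = 4.49% + 0.9341 × 6.73% = 10.78%

10.78%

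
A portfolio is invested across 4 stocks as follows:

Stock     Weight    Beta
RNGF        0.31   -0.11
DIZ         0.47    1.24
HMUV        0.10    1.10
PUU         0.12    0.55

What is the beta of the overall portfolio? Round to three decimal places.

0.725

β_P = Σ w_i β_i = 0.31×-0.11 + 0.47×1.24 + 0.10×1.10 + 0.12×0.55 = 0.7247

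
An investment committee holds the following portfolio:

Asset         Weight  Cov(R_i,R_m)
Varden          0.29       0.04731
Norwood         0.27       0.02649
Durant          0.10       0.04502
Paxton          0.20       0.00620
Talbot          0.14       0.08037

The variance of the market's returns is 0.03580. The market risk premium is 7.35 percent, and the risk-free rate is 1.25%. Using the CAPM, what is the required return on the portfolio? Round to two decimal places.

β_Varden = 0.04731 / 0.03580 = 1.3215
β_Norwood = 0.02649 / 0.03580 = 0.7399
β_Durant = 0.04502 / 0.03580 = 1.2575
β_Paxton = 0.00620 / 0.03580 = 0.1732
β_Talbot = 0.08037 / 0.03580 = 2.2450
β_P = Σ w_i β_i = 0.29×1.3215 + 0.27×0.7399 + 0.10×1.2575 + 0.20×0.1732 + 0.14×2.2450 = 1.0577
E(R_P) = R_f + β_P × MRP = 1.25% + 1.0577 × 7.35% = 9.02%

9.02%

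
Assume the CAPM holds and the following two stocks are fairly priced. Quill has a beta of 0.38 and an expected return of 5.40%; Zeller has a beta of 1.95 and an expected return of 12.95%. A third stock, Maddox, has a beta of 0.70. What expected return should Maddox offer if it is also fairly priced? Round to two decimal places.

MRP (SML slope) = (12.95% − 5.40%) / (1.95 − 0.38) = 7.55% / 1.57 = 4.8089%
R_f (intercept) = 5.40% − 0.38 × 4.8089% = 3.5726%
E(R_Maddox) = R_f + β × MRP = 3.5726% + 0.70 × 4.8089% = 6.94%

6.94%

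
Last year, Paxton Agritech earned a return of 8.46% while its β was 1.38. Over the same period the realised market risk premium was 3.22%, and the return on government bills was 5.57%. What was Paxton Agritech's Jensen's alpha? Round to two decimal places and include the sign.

-1.55%

CAPM benchmark = R_f + β(R_m − R_f) = 5.57% + 1.38 × 3.22% = 10.0136%
α = actual − benchmark = 8.46% − 10.0136% = -1.55%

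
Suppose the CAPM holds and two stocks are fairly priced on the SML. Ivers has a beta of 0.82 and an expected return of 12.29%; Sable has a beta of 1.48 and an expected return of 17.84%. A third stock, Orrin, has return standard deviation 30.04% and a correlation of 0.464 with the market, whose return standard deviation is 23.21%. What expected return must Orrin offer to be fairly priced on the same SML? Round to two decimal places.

MRP = (17.84% − 12.29%) / (1.48 − 0.82) = 8.4091%
R_f = 12.29% − 0.82 × 8.4091% = 5.3945%
β_Orrin = ρ·σ_i/σ_m = 0.464 × 30.04 / 23.21 = 0.6005
E(R_Orrin) = R_f + β × MRP = 5.3945% + 0.6005 × 8.4091% = 10.44%

10.44%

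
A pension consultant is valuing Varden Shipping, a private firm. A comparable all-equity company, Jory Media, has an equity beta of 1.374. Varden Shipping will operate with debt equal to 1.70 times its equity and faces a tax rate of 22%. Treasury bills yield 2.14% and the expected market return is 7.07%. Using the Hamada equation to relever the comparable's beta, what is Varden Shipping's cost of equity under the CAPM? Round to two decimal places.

17.90%

β_L = β_U × [1 + (1 − t)(D/E)] = 1.374 × [1 + (1 − 0.22) × 1.70]
    = 1.374 × [1 + 0.78 × 1.70] = 1.374 × 2.3260 = 3.1959
MRP = 7.07% − 2.14% = 4.93%
E(R) = R_f + β_L × MRP = 2.14% + 3.1959 × 4.93% = 17.90%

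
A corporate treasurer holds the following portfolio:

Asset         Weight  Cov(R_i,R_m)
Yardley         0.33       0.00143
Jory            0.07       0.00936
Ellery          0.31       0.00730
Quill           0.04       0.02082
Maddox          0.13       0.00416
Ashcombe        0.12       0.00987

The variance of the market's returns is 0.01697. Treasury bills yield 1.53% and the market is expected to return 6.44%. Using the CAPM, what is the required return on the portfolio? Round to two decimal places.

3.25%

β_Yardley = 0.00143 / 0.01697 = 0.0843
β_Jory = 0.00936 / 0.01697 = 0.5516
β_Ellery = 0.00730 / 0.01697 = 0.4302
β_Quill = 0.02082 / 0.01697 = 1.2269
β_Maddox = 0.00416 / 0.01697 = 0.2451
β_Ashcombe = 0.00987 / 0.01697 = 0.5816
β_P = Σ w_i β_i = 0.33×0.0843 + 0.07×0.5516 + 0.31×0.4302 + 0.04×1.2269 + 0.13×0.2451 + 0.12×0.5816 = 0.3505
MRP = 6.44% − 1.53% = 4.91%
E(R_P) = R_f + β_P × MRP = 1.53% + 0.3505 × 4.91% = 3.25%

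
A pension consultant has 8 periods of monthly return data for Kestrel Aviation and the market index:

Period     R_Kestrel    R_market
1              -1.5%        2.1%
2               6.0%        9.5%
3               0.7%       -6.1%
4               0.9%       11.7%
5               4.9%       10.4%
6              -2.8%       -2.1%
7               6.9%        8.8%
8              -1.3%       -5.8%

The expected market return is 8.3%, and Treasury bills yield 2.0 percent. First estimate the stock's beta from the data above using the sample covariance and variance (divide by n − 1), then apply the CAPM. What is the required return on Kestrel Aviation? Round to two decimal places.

4.19%

Mean R_i = (-1.5 + 6.0 + 0.7 + 0.9 + 4.9 − 2.8 + 6.9 − 1.3) / 8 = 1.7250%
Mean R_m = (2.1 + 9.5 − 6.1 + 11.7 + 10.4 − 2.1 + 8.8 − 5.8) / 8 = 3.5625%
Σ(R_i − R̄_i)(R_m − R̄_m) = 136.0475  ⇒  Cov = 136.0475 / 7 = 19.4354
Σ(R_m − R̄_m)² = 390.8788  ⇒  Var(R_m) = 390.8788 / 7 = 55.8398
β = Cov / Var(R_m) = 19.4354 / 55.8398 = 0.3481
MRP = 8.3% − 2.0% = 6.30%
E(R) = R_f + β × MRP = 2.0% + 0.3481 × 6.3% = 4.19%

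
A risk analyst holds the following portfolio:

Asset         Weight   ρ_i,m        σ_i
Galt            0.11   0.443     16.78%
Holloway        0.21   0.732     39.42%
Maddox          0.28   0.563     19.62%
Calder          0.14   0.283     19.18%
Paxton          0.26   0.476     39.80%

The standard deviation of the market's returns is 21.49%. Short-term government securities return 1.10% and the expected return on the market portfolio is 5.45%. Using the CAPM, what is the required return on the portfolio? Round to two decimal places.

β_Galt = 0.443 × 16.78% / 21.49% = 0.3459
β_Holloway = 0.732 × 39.42% / 21.49% = 1.3427
β_Maddox = 0.563 × 19.62% / 21.49% = 0.5140
β_Calder = 0.283 × 19.18% / 21.49% = 0.2526
β_Paxton = 0.476 × 39.80% / 21.49% = 0.8816
β_P = Σ w_i β_i = 0.11×0.3459 + 0.21×1.3427 + 0.28×0.5140 + 0.14×0.2526 + 0.26×0.8816 = 0.7285
MRP = 5.45% − 1.10% = 4.35%
E(R_P) = R_f + β_P × MRP = 1.10% + 0.7285 × 4.35% = 4.27%

4.27%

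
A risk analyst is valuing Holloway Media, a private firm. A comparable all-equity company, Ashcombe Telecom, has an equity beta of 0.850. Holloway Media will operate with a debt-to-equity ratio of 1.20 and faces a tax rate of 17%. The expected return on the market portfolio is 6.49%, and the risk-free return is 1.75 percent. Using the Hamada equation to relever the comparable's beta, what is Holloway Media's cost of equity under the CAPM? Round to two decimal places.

β_L = β_U × [1 + (1 − t)(D/E)] = 0.850 × [1 + (1 − 0.17) × 1.20]
    = 0.850 × [1 + 0.83 × 1.20] = 0.850 × 1.9960 = 1.6966
MRP = 6.49% − 1.75% = 4.74%
E(R) = R_f + β_L × MRP = 1.75% + 1.6966 × 4.74% = 9.79%

9.79%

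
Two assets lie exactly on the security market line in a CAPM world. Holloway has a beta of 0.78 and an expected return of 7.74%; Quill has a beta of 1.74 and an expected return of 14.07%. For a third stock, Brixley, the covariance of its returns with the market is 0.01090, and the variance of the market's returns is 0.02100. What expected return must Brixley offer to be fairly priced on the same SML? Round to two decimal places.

MRP = (14.07% − 7.74%) / (1.74 − 0.78) = 6.5938%
R_f = 7.74% − 0.78 × 6.5938% = 2.5968%
β_Brixley = Cov / Var(R_m) = 0.01090 / 0.02100 = 0.5190
E(R_Brixley) = R_f + β × MRP = 2.5968% + 0.5190 × 6.5938% = 6.02%

6.02%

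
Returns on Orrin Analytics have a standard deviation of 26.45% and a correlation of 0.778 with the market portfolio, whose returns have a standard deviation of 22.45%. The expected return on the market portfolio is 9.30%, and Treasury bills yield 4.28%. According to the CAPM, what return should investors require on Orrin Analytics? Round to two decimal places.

β = ρ × σ_i / σ_m = 0.778 × 26.45% / 22.45% = 0.9166
MRP = 9.30% − 4.28% = 5.02%
E(R) = 4.28% + 0.9166 × 5.02% = 8.88%

8.88%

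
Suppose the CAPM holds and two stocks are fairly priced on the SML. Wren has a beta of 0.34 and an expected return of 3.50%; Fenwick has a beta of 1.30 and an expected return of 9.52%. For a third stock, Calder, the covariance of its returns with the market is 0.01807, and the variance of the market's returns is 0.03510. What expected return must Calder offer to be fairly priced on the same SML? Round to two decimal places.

MRP = (9.52% − 3.50%) / (1.30 − 0.34) = 6.2708%
R_f = 3.50% − 0.34 × 6.2708% = 1.3679%
β_Calder = Cov / Var(R_m) = 0.01807 / 0.03510 = 0.5148
E(R_Calder) = R_f + β × MRP = 1.3679% + 0.5148 × 6.2708% = 4.60%

4.60%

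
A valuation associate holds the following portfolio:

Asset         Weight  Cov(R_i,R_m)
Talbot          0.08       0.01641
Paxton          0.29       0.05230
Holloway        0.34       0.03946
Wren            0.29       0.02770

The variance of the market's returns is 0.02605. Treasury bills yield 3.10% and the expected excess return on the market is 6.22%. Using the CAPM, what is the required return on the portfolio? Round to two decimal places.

12.16%

β_Talbot = 0.01641 / 0.02605 = 0.6299
β_Paxton = 0.05230 / 0.02605 = 2.0077
β_Holloway = 0.03946 / 0.02605 = 1.5148
β_Wren = 0.02770 / 0.02605 = 1.0633
β_P = Σ w_i β_i = 0.08×0.6299 + 0.29×2.0077 + 0.34×1.5148 + 0.29×1.0633 = 1.4560
E(R_P) = R_f + β_P × MRP = 3.10% + 1.4560 × 6.22% = 12.16%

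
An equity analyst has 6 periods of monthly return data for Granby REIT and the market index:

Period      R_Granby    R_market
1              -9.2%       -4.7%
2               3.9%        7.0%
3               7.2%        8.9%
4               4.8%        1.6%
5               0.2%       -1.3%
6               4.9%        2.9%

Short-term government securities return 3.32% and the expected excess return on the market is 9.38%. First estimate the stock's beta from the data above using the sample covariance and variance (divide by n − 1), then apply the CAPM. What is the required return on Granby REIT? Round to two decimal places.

12.67%

Mean R_i = (-9.2 + 3.9 + 7.2 + 4.8 + 0.2 + 4.9) / 6 = 1.9667%
Mean R_m = (-4.7 + 7.0 + 8.9 + 1.6 − 1.3 + 2.9) / 6 = 2.4000%
Σ(R_i − R̄_i)(R_m − R̄_m) = 127.9300  ⇒  Cov = 127.9300 / 5 = 25.5860
Σ(R_m − R̄_m)² = 128.4000  ⇒  Var(R_m) = 128.4000 / 5 = 25.6800
β = Cov / Var(R_m) = 25.5860 / 25.6800 = 0.9963
E(R) = R_f + β × MRP = 3.32% + 0.9963 × 9.38% = 12.67%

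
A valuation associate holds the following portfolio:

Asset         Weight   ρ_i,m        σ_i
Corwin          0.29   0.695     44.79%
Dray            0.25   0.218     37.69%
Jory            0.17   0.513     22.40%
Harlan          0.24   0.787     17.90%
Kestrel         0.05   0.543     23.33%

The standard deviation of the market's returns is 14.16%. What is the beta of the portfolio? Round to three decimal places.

β_Corwin = 0.695 × 44.79% / 14.16% = 2.1984
β_Dray = 0.218 × 37.69% / 14.16% = 0.5803
β_Jory = 0.513 × 22.40% / 14.16% = 0.8115
β_Harlan = 0.787 × 17.90% / 14.16% = 0.9949
β_Kestrel = 0.543 × 23.33% / 14.16% = 0.8946
β_P = Σ w_i β_i = 0.29×2.1984 + 0.25×0.5803 + 0.17×0.8115 + 0.24×0.9949 + 0.05×0.8946 = 1.2041

1.204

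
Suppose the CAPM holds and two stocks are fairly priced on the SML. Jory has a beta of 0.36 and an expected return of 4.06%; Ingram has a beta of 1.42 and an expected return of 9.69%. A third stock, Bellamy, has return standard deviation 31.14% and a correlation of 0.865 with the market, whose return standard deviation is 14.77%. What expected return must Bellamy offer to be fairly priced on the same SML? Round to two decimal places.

MRP = (9.69% − 4.06%) / (1.42 − 0.36) = 5.3113%
R_f = 4.06% − 0.36 × 5.3113% = 2.1479%
β_Bellamy = ρ·σ_i/σ_m = 0.865 × 31.14 / 14.77 = 1.8237
E(R_Bellamy) = R_f + β × MRP = 2.1479% + 1.8237 × 5.3113% = 11.83%

11.83%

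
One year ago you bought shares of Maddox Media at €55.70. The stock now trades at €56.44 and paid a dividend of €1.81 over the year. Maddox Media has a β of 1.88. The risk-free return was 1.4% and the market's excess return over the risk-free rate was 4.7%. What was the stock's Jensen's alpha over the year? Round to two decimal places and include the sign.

-5.66%

Realised HPR = (P1 + D1 − P0) / P0 = (56.44 + 1.81 − 55.70) / 55.70 = 2.55 / 55.70 = 4.5781%
CAPM required = R_f + β·MRP = 1.4% + 1.88 × 4.7% = 10.2360%
α = realised − required = 4.5781% − 10.2360% = -5.66%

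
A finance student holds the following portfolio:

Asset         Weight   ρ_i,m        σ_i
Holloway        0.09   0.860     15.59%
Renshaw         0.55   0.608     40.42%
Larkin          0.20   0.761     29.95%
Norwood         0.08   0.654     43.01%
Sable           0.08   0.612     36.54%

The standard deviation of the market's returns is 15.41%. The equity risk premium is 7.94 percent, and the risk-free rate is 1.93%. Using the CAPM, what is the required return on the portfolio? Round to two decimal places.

β_Holloway = 0.860 × 15.59% / 15.41% = 0.8700
β_Renshaw = 0.608 × 40.42% / 15.41% = 1.5948
β_Larkin = 0.761 × 29.95% / 15.41% = 1.4790
β_Norwood = 0.654 × 43.01% / 15.41% = 1.8253
β_Sable = 0.612 × 36.54% / 15.41% = 1.4512
β_P = Σ w_i β_i = 0.09×0.8700 + 0.55×1.5948 + 0.20×1.4790 + 0.08×1.8253 + 0.08×1.4512 = 1.5134
E(R_P) = R_f + β_P × MRP = 1.93% + 1.5134 × 7.94% = 13.95%

13.95%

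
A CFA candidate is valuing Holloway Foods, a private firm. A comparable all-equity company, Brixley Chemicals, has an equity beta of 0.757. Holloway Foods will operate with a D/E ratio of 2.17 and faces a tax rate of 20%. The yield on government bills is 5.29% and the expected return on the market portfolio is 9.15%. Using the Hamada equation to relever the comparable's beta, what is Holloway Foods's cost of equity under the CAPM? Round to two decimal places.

β_L = β_U × [1 + (1 − t)(D/E)] = 0.757 × [1 + (1 − 0.20) × 2.17]
    = 0.757 × [1 + 0.80 × 2.17] = 0.757 × 2.7360 = 2.0712
MRP = 9.15% − 5.29% = 3.86%
E(R) = R_f + β_L × MRP = 5.29% + 2.0712 × 3.86% = 13.28%

13.28%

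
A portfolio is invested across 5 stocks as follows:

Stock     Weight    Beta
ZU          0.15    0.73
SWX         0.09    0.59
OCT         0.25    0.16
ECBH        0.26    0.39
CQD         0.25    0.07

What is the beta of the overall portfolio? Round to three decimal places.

0.322

β_P = Σ w_i β_i = 0.15×0.73 + 0.09×0.59 + 0.25×0.16 + 0.26×0.39 + 0.25×0.07 = 0.3215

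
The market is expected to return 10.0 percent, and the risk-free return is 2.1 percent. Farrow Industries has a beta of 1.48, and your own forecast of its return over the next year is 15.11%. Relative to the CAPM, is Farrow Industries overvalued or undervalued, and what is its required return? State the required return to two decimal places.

Undervalued; required return 13.79%

MRP = 10.0% − 2.1% = 7.90%
Required return = R_f + β·MRP = 2.1% + 1.48 × 7.9% = 13.79%
Forecast 15.11% > required 13.79% → the stock plots above the SML → undervalued.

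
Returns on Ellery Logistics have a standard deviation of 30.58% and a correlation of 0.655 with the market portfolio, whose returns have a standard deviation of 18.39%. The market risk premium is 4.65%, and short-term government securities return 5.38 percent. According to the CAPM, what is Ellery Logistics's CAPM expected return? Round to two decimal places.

10.44%

β = ρ × σ_i / σ_m = 0.655 × 30.58% / 18.39% = 1.0892
E(R) = 5.38% + 1.0892 × 4.65% = 10.44%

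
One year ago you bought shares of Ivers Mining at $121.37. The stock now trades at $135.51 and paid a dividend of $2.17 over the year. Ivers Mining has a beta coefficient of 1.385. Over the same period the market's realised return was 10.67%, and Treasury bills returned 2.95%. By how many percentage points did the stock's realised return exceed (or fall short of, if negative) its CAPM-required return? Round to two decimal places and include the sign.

Realised HPR = (P1 + D1 − P0) / P0 = (135.51 + 2.17 − 121.37) / 121.37 = 16.31 / 121.37 = 13.4382%
MRP = 10.67% − 2.95% = 7.72%
CAPM required = R_f + β·MRP = 2.95% + 1.385 × 7.72% = 13.64220%
α = realised − required = 13.4382% − 13.64220% = -0.20%

-0.20%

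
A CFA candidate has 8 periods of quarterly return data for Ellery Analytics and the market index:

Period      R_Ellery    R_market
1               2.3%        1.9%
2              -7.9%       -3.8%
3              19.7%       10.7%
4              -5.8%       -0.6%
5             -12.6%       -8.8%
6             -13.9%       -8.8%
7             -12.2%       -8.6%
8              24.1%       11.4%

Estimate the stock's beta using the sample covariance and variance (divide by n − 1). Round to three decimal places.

1.761

Mean R_i = (2.3 − 7.9 + 19.7 − 5.8 − 12.6 − 13.9 − 12.2 + 24.1) / 8 = -0.7875%
Mean R_m = (1.9 − 3.8 + 10.7 − 0.6 − 8.8 − 8.8 − 8.6 + 11.4) / 8 = -0.8250%
Σ(R_i − R̄_i)(R_m − R̄_m) = 856.3225  ⇒  Cov = 856.3225 / 7 = 122.3318
Σ(R_m − R̄_m)² = 486.2550  ⇒  Var(R_m) = 486.2550 / 7 = 69.4650
β = Cov / Var(R_m) = 122.3318 / 69.4650 = 1.7611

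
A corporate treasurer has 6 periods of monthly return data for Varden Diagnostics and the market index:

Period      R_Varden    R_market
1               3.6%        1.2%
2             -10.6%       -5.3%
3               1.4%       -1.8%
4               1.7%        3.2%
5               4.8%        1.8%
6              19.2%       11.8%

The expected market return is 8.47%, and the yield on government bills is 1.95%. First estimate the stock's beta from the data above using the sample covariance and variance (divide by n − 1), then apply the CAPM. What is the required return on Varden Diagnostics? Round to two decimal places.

Mean R_i = (3.6 − 10.6 + 1.4 + 1.7 + 4.8 + 19.2) / 6 = 3.3500%
Mean R_m = (1.2 − 5.3 − 1.8 + 3.2 + 1.8 + 11.8) / 6 = 1.8167%
Σ(R_i − R̄_i)(R_m − R̄_m) = 262.1050  ⇒  Cov = 262.1050 / 5 = 52.4210
Σ(R_m − R̄_m)² = 165.6883  ⇒  Var(R_m) = 165.6883 / 5 = 33.1377
β = Cov / Var(R_m) = 52.4210 / 33.1377 = 1.5819
MRP = 8.47% − 1.95% = 6.52%
E(R) = R_f + β × MRP = 1.95% + 1.5819 × 6.52% = 12.26%

12.26%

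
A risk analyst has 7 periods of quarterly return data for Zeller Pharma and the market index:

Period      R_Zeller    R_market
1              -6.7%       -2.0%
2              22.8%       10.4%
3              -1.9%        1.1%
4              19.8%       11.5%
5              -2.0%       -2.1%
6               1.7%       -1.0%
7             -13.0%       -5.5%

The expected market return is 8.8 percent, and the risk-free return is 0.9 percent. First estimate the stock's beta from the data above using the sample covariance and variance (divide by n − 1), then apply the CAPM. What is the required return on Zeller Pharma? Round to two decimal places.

Mean R_i = (-6.7 + 22.8 − 1.9 + 19.8 − 2.0 + 1.7 − 13.0) / 7 = 2.9571%
Mean R_m = (-2.0 + 10.4 + 1.1 + 11.5 − 2.1 − 1.0 − 5.5) / 7 = 1.7714%
Σ(R_i − R̄_i)(R_m − R̄_m) = 513.4614  ⇒  Cov = 513.4614 / 6 = 85.5769
Σ(R_m − R̄_m)² = 259.3143  ⇒  Var(R_m) = 259.3143 / 6 = 43.2191
β = Cov / Var(R_m) = 85.5769 / 43.2191 = 1.9801
MRP = 8.8% − 0.9% = 7.90%
E(R) = R_f + β × MRP = 0.9% + 1.9801 × 7.9% = 16.54%

16.54%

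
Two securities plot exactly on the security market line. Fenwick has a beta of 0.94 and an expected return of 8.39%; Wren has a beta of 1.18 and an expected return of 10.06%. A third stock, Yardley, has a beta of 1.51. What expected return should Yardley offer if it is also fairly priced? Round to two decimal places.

12.36%

MRP (SML slope) = (10.06% − 8.39%) / (1.18 − 0.94) = 1.67% / 0.24 = 6.9583%
R_f (intercept) = 8.39% − 0.94 × 6.9583% = 1.8492%
E(R_Yardley) = R_f + β × MRP = 1.8492% + 1.51 × 6.9583% = 12.36%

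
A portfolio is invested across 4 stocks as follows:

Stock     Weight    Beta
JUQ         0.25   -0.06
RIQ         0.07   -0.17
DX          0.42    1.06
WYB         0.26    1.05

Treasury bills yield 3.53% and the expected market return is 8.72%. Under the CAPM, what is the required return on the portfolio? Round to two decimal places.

β_P = Σ w_i β_i = 0.25×-0.06 + 0.07×-0.17 + 0.42×1.06 + 0.26×1.05 = 0.6913
MRP = 8.72% − 3.53% = 5.19%
E(R_P) = R_f + β_P × MRP = 3.53% + 0.6913 × 5.19% = 7.12%

7.12%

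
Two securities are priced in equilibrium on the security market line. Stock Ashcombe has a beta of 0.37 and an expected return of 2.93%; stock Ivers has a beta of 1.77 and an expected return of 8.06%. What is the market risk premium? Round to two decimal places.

Both satisfy E(R) = R_f + β·MRP, so the slope of the SML is
MRP = (8.06% − 2.93%) / (1.77 − 0.37) = 5.13% / 1.40 = 3.6643%

3.66%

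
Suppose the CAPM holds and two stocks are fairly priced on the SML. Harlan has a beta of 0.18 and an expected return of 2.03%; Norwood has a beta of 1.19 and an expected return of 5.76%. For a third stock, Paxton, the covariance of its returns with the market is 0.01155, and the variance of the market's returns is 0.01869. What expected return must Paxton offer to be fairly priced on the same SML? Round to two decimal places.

MRP = (5.76% − 2.03%) / (1.19 − 0.18) = 3.6931%
R_f = 2.03% − 0.18 × 3.6931% = 1.3652%
β_Paxton = Cov / Var(R_m) = 0.01155 / 0.01869 = 0.6180
E(R_Paxton) = R_f + β × MRP = 1.3652% + 0.6180 × 3.6931% = 3.65%

3.65%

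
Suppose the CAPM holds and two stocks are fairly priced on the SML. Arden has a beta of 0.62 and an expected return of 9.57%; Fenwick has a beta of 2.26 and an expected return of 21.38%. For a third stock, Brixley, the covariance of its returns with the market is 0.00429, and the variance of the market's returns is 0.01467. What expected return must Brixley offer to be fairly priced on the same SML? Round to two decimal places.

MRP = (21.38% − 9.57%) / (2.26 − 0.62) = 7.2012%
R_f = 9.57% − 0.62 × 7.2012% = 5.1053%
β_Brixley = Cov / Var(R_m) = 0.00429 / 0.01467 = 0.2924
E(R_Brixley) = R_f + β × MRP = 5.1053% + 0.2924 × 7.2012% = 7.21%

7.21%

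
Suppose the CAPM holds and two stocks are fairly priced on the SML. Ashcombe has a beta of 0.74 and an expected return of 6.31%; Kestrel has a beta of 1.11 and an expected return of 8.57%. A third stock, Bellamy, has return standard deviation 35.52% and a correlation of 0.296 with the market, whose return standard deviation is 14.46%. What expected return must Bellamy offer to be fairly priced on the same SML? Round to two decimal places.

6.23%

MRP = (8.57% − 6.31%) / (1.11 − 0.74) = 6.1081%
R_f = 6.31% − 0.74 × 6.1081% = 1.7900%
β_Bellamy = ρ·σ_i/σ_m = 0.296 × 35.52 / 14.46 = 0.7271
E(R_Bellamy) = R_f + β × MRP = 1.7900% + 0.7271 × 6.1081% = 6.23%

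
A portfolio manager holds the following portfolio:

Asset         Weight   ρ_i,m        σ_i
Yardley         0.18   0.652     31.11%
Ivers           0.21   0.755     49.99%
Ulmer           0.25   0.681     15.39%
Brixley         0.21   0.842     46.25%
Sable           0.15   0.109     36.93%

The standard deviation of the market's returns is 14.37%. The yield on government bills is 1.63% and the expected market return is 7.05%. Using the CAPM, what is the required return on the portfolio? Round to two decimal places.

β_Yardley = 0.652 × 31.11% / 14.37% = 1.4115
β_Ivers = 0.755 × 49.99% / 14.37% = 2.6265
β_Ulmer = 0.681 × 15.39% / 14.37% = 0.7293
β_Brixley = 0.842 × 46.25% / 14.37% = 2.7100
β_Sable = 0.109 × 36.93% / 14.37% = 0.2801
β_P = Σ w_i β_i = 0.18×1.4115 + 0.21×2.6265 + 0.25×0.7293 + 0.21×2.7100 + 0.15×0.2801 = 1.5991
MRP = 7.05% − 1.63% = 5.42%
E(R_P) = R_f + β_P × MRP = 1.63% + 1.5991 × 5.42% = 10.30%

10.30%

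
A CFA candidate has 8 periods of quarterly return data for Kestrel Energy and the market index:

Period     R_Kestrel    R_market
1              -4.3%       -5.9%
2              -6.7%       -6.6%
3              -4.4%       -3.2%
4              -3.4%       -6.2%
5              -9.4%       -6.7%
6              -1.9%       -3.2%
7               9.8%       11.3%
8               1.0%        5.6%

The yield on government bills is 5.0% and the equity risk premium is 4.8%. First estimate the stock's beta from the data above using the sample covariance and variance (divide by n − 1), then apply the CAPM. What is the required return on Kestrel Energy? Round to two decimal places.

Mean R_i = (-4.3 − 6.7 − 4.4 − 3.4 − 9.4 − 1.9 + 9.8 + 1.0) / 8 = -2.4125%
Mean R_m = (-5.9 − 6.6 − 3.2 − 6.2 − 6.7 − 3.2 + 11.3 + 5.6) / 8 = -1.8625%
Σ(R_i − R̄_i)(R_m − R̄_m) = 254.2038  ⇒  Cov = 254.2038 / 7 = 36.3148
Σ(R_m − R̄_m)² = 313.4788  ⇒  Var(R_m) = 313.4788 / 7 = 44.7827
β = Cov / Var(R_m) = 36.3148 / 44.7827 = 0.8109
E(R) = R_f + β × MRP = 5.0% + 0.8109 × 4.8% = 8.89%

8.89%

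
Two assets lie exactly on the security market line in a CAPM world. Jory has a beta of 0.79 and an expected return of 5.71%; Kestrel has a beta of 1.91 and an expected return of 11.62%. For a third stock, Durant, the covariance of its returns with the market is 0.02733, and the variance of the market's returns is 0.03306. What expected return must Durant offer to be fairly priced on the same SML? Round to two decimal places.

MRP = (11.62% − 5.71%) / (1.91 − 0.79) = 5.2768%
R_f = 5.71% − 0.79 × 5.2768% = 1.5413%
β_Durant = Cov / Var(R_m) = 0.02733 / 0.03306 = 0.8267
E(R_Durant) = R_f + β × MRP = 1.5413% + 0.8267 × 5.2768% = 5.90%

5.90%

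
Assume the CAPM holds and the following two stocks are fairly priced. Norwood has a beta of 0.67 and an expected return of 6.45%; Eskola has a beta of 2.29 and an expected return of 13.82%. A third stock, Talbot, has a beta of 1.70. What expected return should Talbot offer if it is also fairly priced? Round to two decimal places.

MRP (SML slope) = (13.82% − 6.45%) / (2.29 − 0.67) = 7.37% / 1.62 = 4.5494%
R_f (intercept) = 6.45% − 0.67 × 4.5494% = 3.4019%
E(R_Talbot) = R_f + β × MRP = 3.4019% + 1.70 × 4.5494% = 11.14%

11.14%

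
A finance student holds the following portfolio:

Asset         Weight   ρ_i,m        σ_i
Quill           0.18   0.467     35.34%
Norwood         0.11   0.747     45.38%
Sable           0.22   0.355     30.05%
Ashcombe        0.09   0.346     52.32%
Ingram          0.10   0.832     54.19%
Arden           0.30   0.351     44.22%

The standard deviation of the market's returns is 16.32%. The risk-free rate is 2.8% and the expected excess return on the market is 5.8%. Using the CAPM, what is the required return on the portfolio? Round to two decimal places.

9.85%

β_Quill = 0.467 × 35.34% / 16.32% = 1.0113
β_Norwood = 0.747 × 45.38% / 16.32% = 2.0771
β_Sable = 0.355 × 30.05% / 16.32% = 0.6537
β_Ashcombe = 0.346 × 52.32% / 16.32% = 1.1092
β_Ingram = 0.832 × 54.19% / 16.32% = 2.7626
β_Arden = 0.351 × 44.22% / 16.32% = 0.9511
β_P = Σ w_i β_i = 0.18×1.0113 + 0.11×2.0771 + 0.22×0.6537 + 0.09×1.1092 + 0.10×2.7626 + 0.30×0.9511 = 1.2157
E(R_P) = R_f + β_P × MRP = 2.8% + 1.2157 × 5.8% = 9.85%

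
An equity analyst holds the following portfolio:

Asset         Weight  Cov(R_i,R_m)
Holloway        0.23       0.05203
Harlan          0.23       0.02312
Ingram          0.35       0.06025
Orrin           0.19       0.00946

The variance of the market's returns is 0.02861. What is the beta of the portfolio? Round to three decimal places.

β_Holloway = 0.05203 / 0.02861 = 1.8186
β_Harlan = 0.02312 / 0.02861 = 0.8081
β_Ingram = 0.06025 / 0.02861 = 2.1059
β_Orrin = 0.00946 / 0.02861 = 0.3307
β_P = Σ w_i β_i = 0.23×1.8186 + 0.23×0.8081 + 0.35×2.1059 + 0.19×0.3307 = 1.4040

1.404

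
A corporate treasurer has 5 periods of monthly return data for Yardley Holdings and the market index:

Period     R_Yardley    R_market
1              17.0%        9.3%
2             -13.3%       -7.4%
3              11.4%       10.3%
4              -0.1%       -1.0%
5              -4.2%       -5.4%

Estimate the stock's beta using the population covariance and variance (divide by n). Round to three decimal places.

1.419

Mean R_i = (17.0 − 13.3 + 11.4 − 0.1 − 4.2) / 5 = 2.1600%
Mean R_m = (9.3 − 7.4 + 10.3 − 1.0 − 5.4) / 5 = 1.1600%
Σ(R_i − R̄_i)(R_m − R̄_m) = 384.1920  ⇒  Cov = 384.1920 / 5 = 76.8384
Σ(R_m − R̄_m)² = 270.7720  ⇒  Var(R_m) = 270.7720 / 5 = 54.1544
β = Cov / Var(R_m) = 76.8384 / 54.1544 = 1.4189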